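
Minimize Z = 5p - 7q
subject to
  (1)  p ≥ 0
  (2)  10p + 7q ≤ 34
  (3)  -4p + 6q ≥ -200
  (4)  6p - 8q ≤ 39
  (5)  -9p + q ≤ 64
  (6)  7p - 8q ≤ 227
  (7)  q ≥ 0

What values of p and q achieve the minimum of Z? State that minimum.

p = 0, q = 34/7, minimum Z = -34

Vertices and Z = 5p - 7q:
  (0, 34/7) → Z = -34
  (0, 0) → Z = 0
  (17/5, 0) → Z = 17

The binding constraints are p = 0 and 10p + 7q = 34.
Solving simultaneously gives p = 0, q = 34/7.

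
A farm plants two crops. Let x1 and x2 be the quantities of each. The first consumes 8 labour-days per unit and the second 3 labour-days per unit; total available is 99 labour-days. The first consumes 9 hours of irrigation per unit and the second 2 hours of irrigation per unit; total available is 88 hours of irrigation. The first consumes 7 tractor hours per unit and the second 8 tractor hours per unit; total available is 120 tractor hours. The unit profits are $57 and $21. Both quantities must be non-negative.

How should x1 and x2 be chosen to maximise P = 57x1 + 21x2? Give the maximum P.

x1 = 8, x2 = 8, maximum P = 624

The optimum lies where 9x1 + 2x2 = 88 and 7x1 + 8x2 = 120.
Solving simultaneously gives x1 = 8, x2 = 8.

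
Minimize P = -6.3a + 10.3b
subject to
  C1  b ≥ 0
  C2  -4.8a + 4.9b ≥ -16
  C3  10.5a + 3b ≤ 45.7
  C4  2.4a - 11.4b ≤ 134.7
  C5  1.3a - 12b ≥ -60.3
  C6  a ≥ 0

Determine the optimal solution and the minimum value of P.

Extreme points and P = -6.3a + 10.3b:
  (10/3, 0) → P = -21
  (0, 0) → P = 0
  (27193/6585, 1712/2195) → P = -394717/21950
  (1225/433, 34628/6495) → P = 2409059/64950
  (0, 201/40) → P = 20703/400

The optimum lies where b = 0 and -4.8a + 4.9b = -16.
Solving simultaneously gives a = 10/3, b = 0.

a = 10/3, b = 0, minimum P = -21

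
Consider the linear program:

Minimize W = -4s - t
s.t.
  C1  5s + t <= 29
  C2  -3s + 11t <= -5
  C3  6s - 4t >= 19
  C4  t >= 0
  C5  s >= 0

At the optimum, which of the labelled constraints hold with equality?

C1 and C2

Corner points and W = -4s - t:
  (162/29, 31/29) → W = -679/29
  (29/5, 0) → W = -116/5
  (7/2, 1/2) → W = -29/2
  (19/6, 0) → W = -38/3

The minimum is at (162/29, 31/29). Substituting into each constraint, equality holds for C1 and C2; the remaining constraints have slack.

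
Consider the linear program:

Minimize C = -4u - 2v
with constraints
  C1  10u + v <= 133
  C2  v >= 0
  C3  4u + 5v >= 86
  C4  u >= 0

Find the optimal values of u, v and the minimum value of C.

u = 0, v = 133, minimum C = -266

Extreme points and C = -4u - 2v:
  (579/46, 164/23) → C = -1486/23
  (0, 133) → C = -266
  (0, 86/5) → C = -172/5

The optimum lies where 10u + v = 133 and u = 0.
Solving simultaneously gives u = 0, v = 133.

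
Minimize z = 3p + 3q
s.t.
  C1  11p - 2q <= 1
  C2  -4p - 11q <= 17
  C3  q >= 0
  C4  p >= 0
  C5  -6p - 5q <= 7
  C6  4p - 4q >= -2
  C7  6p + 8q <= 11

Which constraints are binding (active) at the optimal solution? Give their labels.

Feasible corners and z = 3p + 3q:
  (1/11, 0) → z = 3/11
  (2/9, 13/18) → z = 17/6
  (0, 0) → z = 0
  (0, 1/2) → z = 3/2

The minimum is at (0, 0). Substituting into each constraint, equality holds for C3 and C4; the remaining constraints have slack.

C3 and C4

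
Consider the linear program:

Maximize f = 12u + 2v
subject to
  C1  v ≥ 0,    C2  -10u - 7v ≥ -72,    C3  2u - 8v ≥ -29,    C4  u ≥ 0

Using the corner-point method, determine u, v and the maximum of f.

Corner points and f = 12u + 2v:
  (36/5, 0) → f = 432/5
  (0, 0) → f = 0
  (373/94, 217/47) → f = 2672/47
  (0, 29/8) → f = 29/4

u = 36/5, v = 0, maximum f = 432/5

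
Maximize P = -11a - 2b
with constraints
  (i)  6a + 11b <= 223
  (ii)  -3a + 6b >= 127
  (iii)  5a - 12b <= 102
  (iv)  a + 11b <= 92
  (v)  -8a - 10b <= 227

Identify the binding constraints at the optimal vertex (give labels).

(iv) and (v)

Corner points and P = -11a - 2b:
  (-65/3, 31/3) → P = 653/3
  (-1316/39, 335/78) → P = 14141/39
  (-1139/26, 321/26) → P = 11887/26

The maximum is at (-1139/26, 321/26). Substituting into each constraint, equality holds for (iv) and (v); the remaining constraints have slack.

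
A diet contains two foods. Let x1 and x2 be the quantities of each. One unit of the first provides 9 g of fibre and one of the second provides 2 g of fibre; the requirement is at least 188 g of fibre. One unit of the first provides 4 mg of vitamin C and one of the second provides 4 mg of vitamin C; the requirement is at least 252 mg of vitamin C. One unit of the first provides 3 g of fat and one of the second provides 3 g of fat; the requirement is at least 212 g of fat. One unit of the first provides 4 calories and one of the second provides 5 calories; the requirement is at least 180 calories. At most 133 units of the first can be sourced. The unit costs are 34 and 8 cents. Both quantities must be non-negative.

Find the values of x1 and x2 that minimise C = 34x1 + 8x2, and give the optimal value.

x1 = 20/3, x2 = 64, minimum C = 2216/3

The feasible region is unbounded (it extends along (0, 1)), but C strictly increases along every unbounded feasible direction, so there is no improving ray and the minimum is attained at a vertex.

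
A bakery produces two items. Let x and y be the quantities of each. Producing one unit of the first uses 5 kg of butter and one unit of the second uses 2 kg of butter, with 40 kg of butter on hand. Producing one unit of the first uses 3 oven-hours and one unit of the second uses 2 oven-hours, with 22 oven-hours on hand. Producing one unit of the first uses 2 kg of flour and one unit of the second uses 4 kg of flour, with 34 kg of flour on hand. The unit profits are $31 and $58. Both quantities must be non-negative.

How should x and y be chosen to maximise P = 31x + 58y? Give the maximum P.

x = 5/2, y = 29/4, maximum P = 498

Corner points and P = 31x + 58y:
  (0, 0) → P = 0
  (0, 17/2) → P = 493
  (22/3, 0) → P = 682/3
  (5/2, 29/4) → P = 498

At the optimal vertex, 3x + 2y = 22 and 2x + 4y = 34.
Solving simultaneously gives x = 5/2, y = 29/4.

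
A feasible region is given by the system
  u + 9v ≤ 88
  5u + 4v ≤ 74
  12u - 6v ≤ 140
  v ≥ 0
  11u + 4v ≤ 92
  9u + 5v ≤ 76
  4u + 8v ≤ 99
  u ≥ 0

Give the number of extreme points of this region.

Of the 28 pairwise boundary intersections, those satisfying every inequality are:
  (61/19, 179/19)
  (0, 88/9)
  (92/11, 0)
  (0, 0)
  (156/19, 8/19)

5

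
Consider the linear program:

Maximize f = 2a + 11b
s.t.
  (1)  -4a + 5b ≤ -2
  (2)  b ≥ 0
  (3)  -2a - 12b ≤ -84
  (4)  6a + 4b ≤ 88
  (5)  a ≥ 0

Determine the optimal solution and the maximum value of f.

Corner points and f = 2a + 11b:
  (222/29, 166/29) → f = 2270/29
  (224/23, 170/23) → f = 2318/23
  (45/4, 41/8) → f = 631/8

a = 224/23, b = 170/23, maximum f = 2318/23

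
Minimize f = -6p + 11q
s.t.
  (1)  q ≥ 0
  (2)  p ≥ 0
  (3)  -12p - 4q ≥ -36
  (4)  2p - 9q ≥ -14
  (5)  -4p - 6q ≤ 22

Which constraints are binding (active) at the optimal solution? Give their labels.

Corner points and f = -6p + 11q:
  (0, 0) → f = 0
  (3, 0) → f = -18
  (0, 14/9) → f = 154/9
  (67/29, 60/29) → f = 258/29

The minimum is at (3, 0). Substituting into each constraint, equality holds for (1) and (3); the remaining constraints have slack.

(1) and (3)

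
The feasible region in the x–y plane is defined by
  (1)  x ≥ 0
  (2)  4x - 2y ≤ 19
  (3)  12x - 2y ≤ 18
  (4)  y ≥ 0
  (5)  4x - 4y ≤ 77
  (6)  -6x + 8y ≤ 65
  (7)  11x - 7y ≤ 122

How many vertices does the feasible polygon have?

Intersecting each pair of boundary lines and keeping only the points that satisfy every inequality leaves:
  (0, 0)
  (0, 65/8)
  (3/2, 0)
  (137/42, 74/7)

4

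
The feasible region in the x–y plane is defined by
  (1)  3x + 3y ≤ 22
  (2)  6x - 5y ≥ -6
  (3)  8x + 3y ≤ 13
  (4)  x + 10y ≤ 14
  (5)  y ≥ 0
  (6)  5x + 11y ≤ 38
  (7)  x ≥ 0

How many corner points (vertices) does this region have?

Of the 21 pairwise boundary intersections, those satisfying every inequality are:
  (2/13, 18/13)
  (0, 6/5)
  (8/7, 9/7)
  (13/8, 0)
  (0, 0)

5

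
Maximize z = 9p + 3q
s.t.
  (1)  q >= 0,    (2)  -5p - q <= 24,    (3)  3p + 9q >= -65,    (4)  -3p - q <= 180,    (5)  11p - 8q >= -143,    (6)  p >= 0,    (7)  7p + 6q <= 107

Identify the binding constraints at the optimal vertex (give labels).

Vertices and z = 9p + 3q:
  (0, 0) → z = 0
  (107/7, 0) → z = 963/7
  (0, 107/6) → z = 107/2

The maximum is at (107/7, 0). Substituting into each constraint, equality holds for (1) and (7); the remaining constraints have slack.

(1) and (7)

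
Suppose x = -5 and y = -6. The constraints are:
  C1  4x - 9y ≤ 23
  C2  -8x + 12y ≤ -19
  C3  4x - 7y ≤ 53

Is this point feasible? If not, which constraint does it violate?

not feasible — violates C1

Constraint C1: 4x - 9y = 34, which is not ≤ 23. All other constraints are satisfied.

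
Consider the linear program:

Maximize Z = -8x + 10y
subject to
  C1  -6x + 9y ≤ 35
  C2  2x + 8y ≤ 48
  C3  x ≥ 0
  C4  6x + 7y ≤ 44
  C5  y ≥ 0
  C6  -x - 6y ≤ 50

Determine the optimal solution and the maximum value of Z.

x = 0, y = 35/9, maximum Z = 350/9

Feasible corners and Z = -8x + 10y:
  (0, 35/9) → Z = 350/9
  (151/96, 79/16) → Z = 883/24
  (0, 0) → Z = 0
  (22/3, 0) → Z = -176/3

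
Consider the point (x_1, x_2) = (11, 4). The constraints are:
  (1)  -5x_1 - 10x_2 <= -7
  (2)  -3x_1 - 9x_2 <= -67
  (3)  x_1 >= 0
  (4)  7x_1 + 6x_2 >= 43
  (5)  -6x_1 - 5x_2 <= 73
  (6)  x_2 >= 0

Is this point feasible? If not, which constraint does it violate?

feasible

(1): -95 ≤ -7 ✓
(2): -69 ≤ -67 ✓
(3): 11 ≥ 0 ✓
(4): 101 ≥ 43 ✓
(5): -86 ≤ 73 ✓
(6): 4 ≥ 0 ✓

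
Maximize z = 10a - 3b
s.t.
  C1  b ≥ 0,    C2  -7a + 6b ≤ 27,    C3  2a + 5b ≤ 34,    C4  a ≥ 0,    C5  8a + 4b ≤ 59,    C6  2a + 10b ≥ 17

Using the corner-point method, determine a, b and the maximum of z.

a = 29/4, b = 1/4, maximum z = 287/4

Vertices and z = 10a - 3b:
  (69/47, 292/47) → z = -186/47
  (0, 9/2) → z = -27/2
  (159/32, 77/16) → z = 141/4
  (0, 17/10) → z = -51/10
  (29/4, 1/4) → z = 287/4

The optimum lies where 8a + 4b = 59 and 2a + 10b = 17.
Solving simultaneously gives a = 29/4, b = 1/4.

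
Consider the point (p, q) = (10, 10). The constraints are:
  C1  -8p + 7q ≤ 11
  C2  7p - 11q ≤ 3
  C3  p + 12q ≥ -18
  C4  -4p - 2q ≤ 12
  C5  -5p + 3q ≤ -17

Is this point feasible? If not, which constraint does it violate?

feasible

C1: -10 ≤ 11 ✓
C2: -40 ≤ 3 ✓
C3: 130 ≥ -18 ✓
C4: -60 ≤ 12 ✓
C5: -20 ≤ -17 ✓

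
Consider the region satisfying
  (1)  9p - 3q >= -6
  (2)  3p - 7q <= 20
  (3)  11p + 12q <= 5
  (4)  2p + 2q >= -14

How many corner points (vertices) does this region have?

3

Intersecting each pair of boundary lines and keeping only the points that satisfy every inequality leaves:
  (-17/9, -11/3)
  (-19/47, 37/47)
  (275/113, -205/113)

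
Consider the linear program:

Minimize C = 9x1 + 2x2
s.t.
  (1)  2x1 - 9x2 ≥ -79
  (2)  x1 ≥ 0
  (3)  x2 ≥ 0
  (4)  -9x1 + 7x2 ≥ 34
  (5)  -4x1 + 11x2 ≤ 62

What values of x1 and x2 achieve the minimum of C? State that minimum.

x1 = 0, x2 = 34/7, minimum C = 68/7

Feasible corners and C = 9x1 + 2x2:
  (0, 34/7) → C = 68/7
  (0, 62/11) → C = 124/11
  (60/71, 422/71) → C = 1384/71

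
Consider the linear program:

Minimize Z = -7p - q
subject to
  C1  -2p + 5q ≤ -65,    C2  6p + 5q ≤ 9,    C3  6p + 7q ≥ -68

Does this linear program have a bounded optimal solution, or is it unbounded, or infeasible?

bounded optimum

Extreme points and Z = -7p - q:
  (37/4, -93/10) → Z = -1109/20
  (115/44, -263/22) → Z = -279/44
  (403/12, -77/2) → Z = -2359/12
The feasible region has finitely many vertices and no improving ray; the minimum is -2359/12 at (403/12, -77/2).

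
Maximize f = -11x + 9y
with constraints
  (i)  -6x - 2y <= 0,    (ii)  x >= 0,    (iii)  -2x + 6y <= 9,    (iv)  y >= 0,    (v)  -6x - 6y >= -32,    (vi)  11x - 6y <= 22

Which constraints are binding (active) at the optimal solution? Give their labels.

Vertices and f = -11x + 9y:
  (0, 0) → f = 0
  (0, 3/2) → f = 27/2
  (23/8, 59/24) → f = -19/2
  (2, 0) → f = -22
  (54/17, 110/51) → f = -264/17

The maximum is at (0, 3/2). Substituting into each constraint, equality holds for (ii) and (iii); the remaining constraints have slack.

(ii) and (iii)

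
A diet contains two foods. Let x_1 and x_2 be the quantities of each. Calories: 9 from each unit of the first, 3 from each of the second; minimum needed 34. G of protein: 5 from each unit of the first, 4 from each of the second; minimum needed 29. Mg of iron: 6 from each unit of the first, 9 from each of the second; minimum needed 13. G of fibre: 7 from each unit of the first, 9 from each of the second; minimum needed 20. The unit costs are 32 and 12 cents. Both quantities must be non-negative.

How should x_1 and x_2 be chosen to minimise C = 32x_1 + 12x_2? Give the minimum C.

x_1 = 7/3, x_2 = 13/3, minimum C = 380/3

Feasible corners and C = 32x_1 + 12x_2:
  (0, 34/3) → C = 136
  (29/5, 0) → C = 928/5
  (7/3, 13/3) → C = 380/3
The feasible region is unbounded (it extends along (0, 1), (1, 0)), but C strictly increases along every unbounded feasible direction, so there is no improving ray and the minimum is attained at a vertex.

At the optimal vertex, 9x_1 + 3x_2 = 34 and 5x_1 + 4x_2 = 29.
Solving simultaneously gives x_1 = 7/3, x_2 = 13/3.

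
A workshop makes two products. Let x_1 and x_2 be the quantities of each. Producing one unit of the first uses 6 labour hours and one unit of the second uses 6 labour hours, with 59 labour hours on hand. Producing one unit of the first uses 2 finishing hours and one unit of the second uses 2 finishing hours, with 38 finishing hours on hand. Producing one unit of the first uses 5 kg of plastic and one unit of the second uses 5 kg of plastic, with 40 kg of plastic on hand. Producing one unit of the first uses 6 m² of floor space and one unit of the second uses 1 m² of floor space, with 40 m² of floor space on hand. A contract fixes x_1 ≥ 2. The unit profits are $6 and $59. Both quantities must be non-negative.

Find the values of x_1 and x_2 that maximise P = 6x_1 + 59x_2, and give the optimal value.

Feasible corners and P = 6x_1 + 59x_2:
  (20/3, 0) → P = 40
  (2, 0) → P = 12
  (32/5, 8/5) → P = 664/5
  (2, 6) → P = 366

x_1 = 2, x_2 = 6, maximum P = 366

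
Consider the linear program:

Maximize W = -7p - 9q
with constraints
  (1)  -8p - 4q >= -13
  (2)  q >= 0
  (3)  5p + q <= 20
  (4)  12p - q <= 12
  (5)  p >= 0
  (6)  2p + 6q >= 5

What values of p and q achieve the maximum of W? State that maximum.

p = 0, q = 5/6, maximum W = -15/2

Corner points and W = -7p - 9q:
  (61/56, 15/14) → W = -967/56
  (0, 13/4) → W = -117/4
  (77/74, 18/37) → W = -863/74
  (0, 5/6) → W = -15/2

The optimum lies where p = 0 and 2p + 6q = 5.
Solving simultaneously gives p = 0, q = 5/6.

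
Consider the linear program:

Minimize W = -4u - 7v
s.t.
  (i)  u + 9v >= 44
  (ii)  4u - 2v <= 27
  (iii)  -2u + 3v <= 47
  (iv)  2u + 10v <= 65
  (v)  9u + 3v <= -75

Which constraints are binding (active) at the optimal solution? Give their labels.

(iii) and (v)

Vertices and W = -4u - 7v:
  (-97/7, 45/7) → W = 73/7
  (-269/26, 157/26) → W = -23/26
  (-122/11, 91/11) → W = -149/11

The minimum is at (-122/11, 91/11). Substituting into each constraint, equality holds for (iii) and (v); the remaining constraints have slack.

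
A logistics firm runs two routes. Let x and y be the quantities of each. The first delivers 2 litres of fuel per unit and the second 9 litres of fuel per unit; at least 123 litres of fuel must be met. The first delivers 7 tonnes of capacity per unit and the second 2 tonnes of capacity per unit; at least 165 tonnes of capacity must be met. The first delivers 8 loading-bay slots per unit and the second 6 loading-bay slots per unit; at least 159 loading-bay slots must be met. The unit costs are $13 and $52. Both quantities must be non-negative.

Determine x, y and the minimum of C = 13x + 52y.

x = 21, y = 9, minimum C = 741

Extreme points and C = 13x + 52y:
  (0, 165/2) → C = 4290
  (123/2, 0) → C = 1599/2
  (21, 9) → C = 741
The feasible region is unbounded (it extends along (0, 1), (1, 0)), but C strictly increases along every unbounded feasible direction, so there is no improving ray and the minimum is attained at a vertex.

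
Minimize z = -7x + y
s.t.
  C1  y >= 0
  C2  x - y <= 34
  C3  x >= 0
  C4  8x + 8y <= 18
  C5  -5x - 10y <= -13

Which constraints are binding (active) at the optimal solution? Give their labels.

Corner points and z = -7x + y:
  (0, 9/4) → z = 9/4
  (0, 13/10) → z = 13/10
  (19/10, 7/20) → z = -259/20

The minimum is at (19/10, 7/20). Substituting into each constraint, equality holds for C4 and C5; the remaining constraints have slack.

C4 and C5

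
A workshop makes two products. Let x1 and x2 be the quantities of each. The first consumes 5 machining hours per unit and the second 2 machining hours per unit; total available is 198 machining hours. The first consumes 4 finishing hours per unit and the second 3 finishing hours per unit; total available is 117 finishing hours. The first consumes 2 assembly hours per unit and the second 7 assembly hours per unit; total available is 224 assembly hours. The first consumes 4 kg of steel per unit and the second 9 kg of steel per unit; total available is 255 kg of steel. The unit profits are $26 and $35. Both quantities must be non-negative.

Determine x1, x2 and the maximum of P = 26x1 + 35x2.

x1 = 12, x2 = 23, maximum P = 1117

Extreme points and P = 26x1 + 35x2:
  (0, 0) → P = 0
  (0, 85/3) → P = 2975/3
  (117/4, 0) → P = 1521/2
  (12, 23) → P = 1117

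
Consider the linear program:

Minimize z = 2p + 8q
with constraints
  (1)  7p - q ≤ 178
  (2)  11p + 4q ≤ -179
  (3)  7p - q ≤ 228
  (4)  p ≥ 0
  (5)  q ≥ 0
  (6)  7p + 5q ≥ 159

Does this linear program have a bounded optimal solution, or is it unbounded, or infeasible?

The boundaries 7p - q = 178 and q = 0 meet at (178/7, 0), but that point violates 11p + 4q ≤ -179. Every candidate vertex is excluded by some other constraint, so the feasible region is empty.

infeasible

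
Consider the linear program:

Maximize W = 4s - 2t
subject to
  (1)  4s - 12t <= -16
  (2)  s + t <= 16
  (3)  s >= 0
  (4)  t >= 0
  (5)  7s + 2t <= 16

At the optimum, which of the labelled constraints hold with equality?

(1) and (5)

Corner points and W = 4s - 2t:
  (0, 4/3) → W = -8/3
  (40/23, 44/23) → W = 72/23
  (0, 8) → W = -16

The maximum is at (40/23, 44/23). Substituting into each constraint, equality holds for (1) and (5); the remaining constraints have slack.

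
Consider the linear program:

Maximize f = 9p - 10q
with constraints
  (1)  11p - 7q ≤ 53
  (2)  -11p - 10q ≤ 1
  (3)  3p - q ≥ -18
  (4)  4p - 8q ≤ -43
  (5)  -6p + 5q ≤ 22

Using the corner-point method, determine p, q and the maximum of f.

p = 145/12, q = 137/12, maximum f = -65/12

Vertices and f = 9p - 10q:
  (145/12, 137/12) → f = -65/12
  (419/13, 560/13) → f = -1829/13
  (39/28, 85/14) → f = -1349/28

At the optimal vertex, 11p - 7q = 53 and 4p - 8q = -43.
Solving simultaneously gives p = 145/12, q = 137/12.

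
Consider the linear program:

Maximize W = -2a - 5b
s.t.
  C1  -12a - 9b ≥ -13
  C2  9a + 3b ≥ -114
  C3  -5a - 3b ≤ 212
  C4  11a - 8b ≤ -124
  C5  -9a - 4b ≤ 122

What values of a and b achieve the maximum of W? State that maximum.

a = -428/35, b = -46/35, maximum W = 1086/35

The optimum lies where 9a + 3b = -114 and 11a - 8b = -124.
Solving simultaneously gives a = -428/35, b = -46/35.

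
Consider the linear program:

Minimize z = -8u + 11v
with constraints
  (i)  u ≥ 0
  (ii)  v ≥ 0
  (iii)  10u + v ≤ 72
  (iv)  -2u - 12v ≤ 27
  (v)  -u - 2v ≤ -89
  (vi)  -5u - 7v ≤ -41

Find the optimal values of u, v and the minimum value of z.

u = 55/19, v = 818/19, minimum z = 8558/19

Corner points and z = -8u + 11v:
  (0, 72) → z = 792
  (0, 89/2) → z = 979/2
  (55/19, 818/19) → z = 8558/19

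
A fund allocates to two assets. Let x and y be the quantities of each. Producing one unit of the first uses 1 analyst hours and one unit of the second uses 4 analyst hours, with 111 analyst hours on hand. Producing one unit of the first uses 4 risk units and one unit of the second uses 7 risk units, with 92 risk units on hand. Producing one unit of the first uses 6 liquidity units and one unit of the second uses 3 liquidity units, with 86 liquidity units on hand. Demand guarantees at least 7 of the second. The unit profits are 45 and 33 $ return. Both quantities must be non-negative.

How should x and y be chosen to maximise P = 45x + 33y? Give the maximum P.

Corner points and P = 45x + 33y:
  (0, 92/7) → P = 3036/7
  (0, 7) → P = 231
  (43/4, 7) → P = 2859/4

x = 43/4, y = 7, maximum P = 2859/4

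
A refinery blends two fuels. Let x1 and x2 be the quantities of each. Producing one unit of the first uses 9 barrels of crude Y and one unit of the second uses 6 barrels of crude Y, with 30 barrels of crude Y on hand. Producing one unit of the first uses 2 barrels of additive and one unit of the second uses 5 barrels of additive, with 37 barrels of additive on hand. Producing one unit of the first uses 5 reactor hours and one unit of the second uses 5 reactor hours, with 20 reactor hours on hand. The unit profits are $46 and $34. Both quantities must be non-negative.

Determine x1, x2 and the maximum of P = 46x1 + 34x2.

Vertices and P = 46x1 + 34x2:
  (0, 0) → P = 0
  (0, 4) → P = 136
  (10/3, 0) → P = 460/3
  (2, 2) → P = 160

The binding constraints are 9x1 + 6x2 = 30 and 5x1 + 5x2 = 20.
Solving simultaneously gives x1 = 2, x2 = 2.

x1 = 2, x2 = 2, maximum P = 160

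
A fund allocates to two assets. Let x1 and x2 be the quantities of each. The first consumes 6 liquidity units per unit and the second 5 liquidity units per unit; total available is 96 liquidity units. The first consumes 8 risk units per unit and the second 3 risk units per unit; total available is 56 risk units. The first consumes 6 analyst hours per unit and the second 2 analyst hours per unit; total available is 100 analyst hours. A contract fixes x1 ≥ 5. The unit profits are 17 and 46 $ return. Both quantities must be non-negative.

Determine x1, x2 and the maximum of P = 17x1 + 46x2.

Vertices and P = 17x1 + 46x2:
  (7, 0) → P = 119
  (5, 0) → P = 85
  (5, 16/3) → P = 991/3

The binding constraints are 8x1 + 3x2 = 56 and x1 = 5.
Solving simultaneously gives x1 = 5, x2 = 16/3.

x1 = 5, x2 = 16/3, maximum P = 991/3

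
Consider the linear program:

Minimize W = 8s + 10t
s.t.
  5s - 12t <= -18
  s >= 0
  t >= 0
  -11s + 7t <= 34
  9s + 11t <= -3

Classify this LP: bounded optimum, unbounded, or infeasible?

infeasible

The boundaries 5s - 12t = -18 and s = 0 meet at (0, 3/2), but that point violates 9s + 11t ≤ -3. Every candidate vertex is excluded by some other constraint, so the feasible region is empty.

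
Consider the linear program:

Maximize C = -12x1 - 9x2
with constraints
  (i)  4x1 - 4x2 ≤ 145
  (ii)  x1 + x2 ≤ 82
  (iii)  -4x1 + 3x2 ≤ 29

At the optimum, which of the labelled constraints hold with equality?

Feasible corners and C = -12x1 - 9x2:
  (473/8, 183/8) → C = -7323/8
  (-551/4, -174) → C = 3219
  (31, 51) → C = -831

The maximum is at (-551/4, -174). Substituting into each constraint, equality holds for (i) and (iii); the remaining constraints have slack.

(i) and (iii)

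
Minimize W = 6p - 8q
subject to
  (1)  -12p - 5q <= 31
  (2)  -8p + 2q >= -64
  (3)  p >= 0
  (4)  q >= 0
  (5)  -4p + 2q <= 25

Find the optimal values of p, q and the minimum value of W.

p = 89/4, q = 57, minimum W = -645/2

At the optimal vertex, -8p + 2q = -64 and -4p + 2q = 25.
Solving simultaneously gives p = 89/4, q = 57.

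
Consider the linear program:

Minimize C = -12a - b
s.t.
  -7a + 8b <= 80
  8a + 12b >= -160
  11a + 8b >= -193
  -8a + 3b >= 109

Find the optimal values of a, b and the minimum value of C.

The optimum lies where -7a + 8b = 80 and -8a + 3b = 109.
Solving simultaneously gives a = -632/43, b = -123/43.

a = -632/43, b = -123/43, minimum C = 7707/43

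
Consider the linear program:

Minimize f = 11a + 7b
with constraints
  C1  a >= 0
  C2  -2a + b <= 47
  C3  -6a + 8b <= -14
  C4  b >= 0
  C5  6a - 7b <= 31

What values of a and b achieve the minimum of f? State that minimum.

Extreme points and f = 11a + 7b:
  (7/3, 0) → f = 77/3
  (25, 17) → f = 394
  (31/6, 0) → f = 341/6

The binding constraints are -6a + 8b = -14 and b = 0.
Solving simultaneously gives a = 7/3, b = 0.

a = 7/3, b = 0, minimum f = 77/3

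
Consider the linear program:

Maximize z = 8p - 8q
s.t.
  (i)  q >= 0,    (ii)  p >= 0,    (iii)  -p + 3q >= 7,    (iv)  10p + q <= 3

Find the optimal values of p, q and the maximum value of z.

p = 2/31, q = 73/31, maximum z = -568/31

Corner points and z = 8p - 8q:
  (0, 7/3) → z = -56/3
  (0, 3) → z = -24
  (2/31, 73/31) → z = -568/31

The optimum lies where -p + 3q = 7 and 10p + q = 3.
Solving simultaneously gives p = 2/31, q = 73/31.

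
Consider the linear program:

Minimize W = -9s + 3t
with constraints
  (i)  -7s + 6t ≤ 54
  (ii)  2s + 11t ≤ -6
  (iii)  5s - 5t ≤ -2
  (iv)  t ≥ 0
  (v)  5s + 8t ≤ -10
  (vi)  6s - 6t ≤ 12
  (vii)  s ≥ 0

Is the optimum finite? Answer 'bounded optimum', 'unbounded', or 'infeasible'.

The boundaries -7s + 6t = 54 and 2s + 11t = -6 meet at (-630/89, 66/89), but that point violates s ≥ 0. Every candidate vertex is excluded by some other constraint, so the feasible region is empty.

infeasible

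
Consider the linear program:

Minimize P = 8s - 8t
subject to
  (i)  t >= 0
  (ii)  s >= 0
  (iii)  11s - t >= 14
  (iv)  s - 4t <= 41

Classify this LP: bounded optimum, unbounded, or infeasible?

From the feasible point (14/11, 0), moving in the direction (1, 11) keeps every constraint satisfied while P decreases without bound.

unbounded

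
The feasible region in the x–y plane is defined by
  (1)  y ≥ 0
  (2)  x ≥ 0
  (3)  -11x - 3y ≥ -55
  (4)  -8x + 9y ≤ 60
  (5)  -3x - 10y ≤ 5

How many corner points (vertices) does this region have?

4

Intersecting each pair of boundary lines and keeping only the points that satisfy every inequality leaves:
  (0, 0)
  (5, 0)
  (0, 20/3)
  (105/41, 1100/123)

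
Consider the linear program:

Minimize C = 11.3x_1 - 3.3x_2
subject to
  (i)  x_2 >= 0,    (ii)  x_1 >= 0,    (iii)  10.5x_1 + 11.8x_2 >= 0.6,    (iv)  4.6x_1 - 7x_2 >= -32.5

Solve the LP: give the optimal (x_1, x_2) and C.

x_1 = 0, x_2 = 65/14, minimum C = -429/28

Extreme points and C = 11.3x_1 - 3.3x_2:
  (2/35, 0) → C = 113/175
  (0, 3/59) → C = -99/590
  (0, 65/14) → C = -429/28
The feasible region is unbounded (it extends along (35, 23), (1, 0)), but C strictly increases along every unbounded feasible direction, so there is no improving ray and the minimum is attained at a vertex.

The binding constraints are x_1 = 0 and 4.6x_1 - 7x_2 = -32.5.
Solving simultaneously gives x_1 = 0, x_2 = 65/14.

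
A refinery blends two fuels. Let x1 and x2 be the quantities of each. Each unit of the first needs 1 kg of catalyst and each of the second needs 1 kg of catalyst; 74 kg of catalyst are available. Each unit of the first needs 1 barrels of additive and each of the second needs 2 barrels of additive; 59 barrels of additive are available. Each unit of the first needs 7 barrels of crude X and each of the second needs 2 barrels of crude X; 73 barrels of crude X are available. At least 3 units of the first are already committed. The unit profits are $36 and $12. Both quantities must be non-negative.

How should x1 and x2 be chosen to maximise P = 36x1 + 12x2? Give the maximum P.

x1 = 3, x2 = 26, maximum P = 420

Feasible corners and P = 36x1 + 12x2:
  (73/7, 0) → P = 2628/7
  (3, 0) → P = 108
  (3, 26) → P = 420

At the optimal vertex, 7x1 + 2x2 = 73 and x1 = 3.
Solving simultaneously gives x1 = 3, x2 = 26.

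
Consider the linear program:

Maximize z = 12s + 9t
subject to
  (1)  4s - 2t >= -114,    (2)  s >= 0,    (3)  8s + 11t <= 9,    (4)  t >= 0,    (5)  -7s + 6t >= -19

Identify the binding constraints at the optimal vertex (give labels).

Vertices and z = 12s + 9t:
  (0, 9/11) → z = 81/11
  (0, 0) → z = 0
  (9/8, 0) → z = 27/2

The maximum is at (9/8, 0). Substituting into each constraint, equality holds for (3) and (4); the remaining constraints have slack.

(3) and (4)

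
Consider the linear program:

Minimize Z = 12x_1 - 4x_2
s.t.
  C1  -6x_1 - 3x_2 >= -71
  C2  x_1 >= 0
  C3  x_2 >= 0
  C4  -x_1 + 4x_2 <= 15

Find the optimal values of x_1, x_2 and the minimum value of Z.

x_1 = 0, x_2 = 15/4, minimum Z = -15

Vertices and Z = 12x_1 - 4x_2:
  (71/6, 0) → Z = 142
  (239/27, 161/27) → Z = 2224/27
  (0, 0) → Z = 0
  (0, 15/4) → Z = -15

The optimum lies where x_1 = 0 and -x_1 + 4x_2 = 15.
Solving simultaneously gives x_1 = 0, x_2 = 15/4.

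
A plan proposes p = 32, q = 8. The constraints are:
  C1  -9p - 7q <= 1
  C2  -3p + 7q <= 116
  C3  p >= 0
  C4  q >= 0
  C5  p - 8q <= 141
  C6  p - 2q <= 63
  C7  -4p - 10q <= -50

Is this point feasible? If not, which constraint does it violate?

C1: -344 ≤ 1 ✓
C2: -40 ≤ 116 ✓
C3: 32 ≥ 0 ✓
C4: 8 ≥ 0 ✓
C5: -32 ≤ 141 ✓
C6: 16 ≤ 63 ✓
C7: -208 ≤ -50 ✓

feasible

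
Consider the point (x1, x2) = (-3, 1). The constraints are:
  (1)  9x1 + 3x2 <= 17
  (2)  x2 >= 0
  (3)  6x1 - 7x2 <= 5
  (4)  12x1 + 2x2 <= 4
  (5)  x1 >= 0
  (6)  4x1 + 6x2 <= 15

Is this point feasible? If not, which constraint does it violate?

not feasible — violates (5)

Constraint (5): x1 = -3, which is not ≥ 0. All other constraints are satisfied.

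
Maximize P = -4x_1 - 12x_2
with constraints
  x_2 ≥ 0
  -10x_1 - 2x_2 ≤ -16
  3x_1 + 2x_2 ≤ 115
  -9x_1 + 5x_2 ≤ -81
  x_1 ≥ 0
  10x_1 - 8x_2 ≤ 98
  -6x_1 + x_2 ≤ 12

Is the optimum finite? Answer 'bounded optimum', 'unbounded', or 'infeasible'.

bounded optimum

Corner points and P = -4x_1 - 12x_2:
  (9, 0) → P = -36
  (49/5, 0) → P = -196/5
  (67/3, 24) → P = -1132/3
  (279/11, 214/11) → P = -3684/11
The feasible region has finitely many vertices and no improving ray; the maximum is -36 at (9, 0).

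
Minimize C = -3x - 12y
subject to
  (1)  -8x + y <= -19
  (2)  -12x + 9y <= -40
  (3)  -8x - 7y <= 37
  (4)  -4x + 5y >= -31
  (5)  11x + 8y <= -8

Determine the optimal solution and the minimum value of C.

x = 48/25, y = -91/25, minimum C = 948/25

Extreme points and C = -3x - 12y:
  (16/9, -43/9) → C = 52
  (48/25, -91/25) → C = 948/25
  (208/87, -373/87) → C = 1284/29

The optimum lies where -8x + y = -19 and 11x + 8y = -8.
Solving simultaneously gives x = 48/25, y = -91/25.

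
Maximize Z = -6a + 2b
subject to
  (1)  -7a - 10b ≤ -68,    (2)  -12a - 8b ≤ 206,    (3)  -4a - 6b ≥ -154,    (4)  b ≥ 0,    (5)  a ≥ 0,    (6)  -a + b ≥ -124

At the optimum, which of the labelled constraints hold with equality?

(3) and (5)

Vertices and Z = -6a + 2b:
  (68/7, 0) → Z = -408/7
  (0, 34/5) → Z = 68/5
  (77/2, 0) → Z = -231
  (0, 77/3) → Z = 154/3

The maximum is at (0, 77/3). Substituting into each constraint, equality holds for (3) and (5); the remaining constraints have slack.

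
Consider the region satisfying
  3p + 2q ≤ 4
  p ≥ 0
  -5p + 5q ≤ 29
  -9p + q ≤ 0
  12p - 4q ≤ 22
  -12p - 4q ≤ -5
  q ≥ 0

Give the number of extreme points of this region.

Intersecting each pair of boundary lines and keeping only the points that satisfy every inequality leaves:
  (4/21, 12/7)
  (4/3, 0)
  (5/48, 15/16)
  (5/12, 0)

4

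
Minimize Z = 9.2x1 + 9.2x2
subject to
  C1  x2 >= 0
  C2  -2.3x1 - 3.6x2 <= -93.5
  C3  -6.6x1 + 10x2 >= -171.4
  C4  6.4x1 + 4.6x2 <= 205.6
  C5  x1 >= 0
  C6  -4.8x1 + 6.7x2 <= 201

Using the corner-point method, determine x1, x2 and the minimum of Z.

x1 = 0, x2 = 935/36, minimum Z = 4301/18

Vertices and Z = 9.2x1 + 9.2x2:
  (15503/623, 6276/623) → Z = 1001834/3115
  (0, 935/36) → Z = 4301/18
  (11323/1624, 7104/203) → Z = 313513/812
  (0, 30) → Z = 276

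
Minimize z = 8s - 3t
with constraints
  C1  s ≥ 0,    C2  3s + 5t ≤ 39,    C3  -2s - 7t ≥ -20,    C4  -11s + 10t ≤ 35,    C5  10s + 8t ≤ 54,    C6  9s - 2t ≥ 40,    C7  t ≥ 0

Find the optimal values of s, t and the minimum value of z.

Extreme points and z = 8s - 3t:
  (107/23, 43/46) → z = 1583/46
  (27/5, 0) → z = 216/5
  (40/9, 0) → z = 320/9

s = 107/23, t = 43/46, minimum z = 1583/46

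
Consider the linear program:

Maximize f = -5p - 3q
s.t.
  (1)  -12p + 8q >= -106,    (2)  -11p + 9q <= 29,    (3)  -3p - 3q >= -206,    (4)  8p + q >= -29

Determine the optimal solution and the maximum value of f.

p = -63/38, q = -299/19, maximum f = 111/2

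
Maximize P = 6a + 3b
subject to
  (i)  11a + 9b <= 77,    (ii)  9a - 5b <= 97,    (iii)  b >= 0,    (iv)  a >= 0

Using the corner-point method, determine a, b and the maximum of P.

a = 7, b = 0, maximum P = 42

Corner points and P = 6a + 3b:
  (7, 0) → P = 42
  (0, 77/9) → P = 77/3
  (0, 0) → P = 0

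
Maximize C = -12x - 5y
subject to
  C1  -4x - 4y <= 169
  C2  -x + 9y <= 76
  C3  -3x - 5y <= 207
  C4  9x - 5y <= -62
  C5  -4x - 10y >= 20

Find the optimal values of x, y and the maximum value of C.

Vertices and C = -12x - 5y:
  (-365/8, 27/8) → C = 4245/8
  (-1093/56, -1273/56) → C = 2783/8
  (-470/23, 142/23) → C = 4930/23
  (-72/11, 34/55) → C = 830/11

At the optimal vertex, -4x - 4y = 169 and -x + 9y = 76.
Solving simultaneously gives x = -365/8, y = 27/8.

x = -365/8, y = 27/8, maximum C = 4245/8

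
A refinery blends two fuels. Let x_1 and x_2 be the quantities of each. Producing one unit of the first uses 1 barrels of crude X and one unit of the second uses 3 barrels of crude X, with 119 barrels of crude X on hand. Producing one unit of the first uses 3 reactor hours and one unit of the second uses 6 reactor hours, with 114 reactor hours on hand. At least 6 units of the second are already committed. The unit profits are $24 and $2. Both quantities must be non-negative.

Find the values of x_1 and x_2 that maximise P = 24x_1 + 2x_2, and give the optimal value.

Extreme points and P = 24x_1 + 2x_2:
  (0, 19) → P = 38
  (0, 6) → P = 12
  (26, 6) → P = 636

x_1 = 26, x_2 = 6, maximum P = 636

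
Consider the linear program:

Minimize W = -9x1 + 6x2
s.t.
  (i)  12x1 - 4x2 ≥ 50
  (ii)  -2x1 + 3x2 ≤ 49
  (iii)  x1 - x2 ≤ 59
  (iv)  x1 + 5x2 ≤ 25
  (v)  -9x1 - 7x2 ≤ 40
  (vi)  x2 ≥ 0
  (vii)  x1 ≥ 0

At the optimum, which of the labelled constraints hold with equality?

Corner points and W = -9x1 + 6x2:
  (175/32, 125/32) → W = -825/32
  (25/6, 0) → W = -75/2
  (25, 0) → W = -225

The minimum is at (25, 0). Substituting into each constraint, equality holds for (iv) and (vi); the remaining constraints have slack.

(iv) and (vi)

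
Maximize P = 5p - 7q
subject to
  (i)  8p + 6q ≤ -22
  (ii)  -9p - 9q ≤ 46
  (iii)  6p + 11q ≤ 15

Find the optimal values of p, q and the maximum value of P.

Feasible corners and P = 5p - 7q:
  (13/3, -85/9) → P = 790/9
  (-83/13, 63/13) → P = -856/13
  (-641/45, 137/15) → P = -6082/45

The binding constraints are 8p + 6q = -22 and -9p - 9q = 46.
Solving simultaneously gives p = 13/3, q = -85/9.

p = 13/3, q = -85/9, maximum P = 790/9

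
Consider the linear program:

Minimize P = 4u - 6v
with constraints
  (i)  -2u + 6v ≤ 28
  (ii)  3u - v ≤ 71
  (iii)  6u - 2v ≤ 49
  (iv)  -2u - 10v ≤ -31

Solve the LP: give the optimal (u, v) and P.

At the optimal vertex, -2u + 6v = 28 and -2u - 10v = -31.
Solving simultaneously gives u = -47/16, v = 59/16.

u = -47/16, v = 59/16, minimum P = -271/8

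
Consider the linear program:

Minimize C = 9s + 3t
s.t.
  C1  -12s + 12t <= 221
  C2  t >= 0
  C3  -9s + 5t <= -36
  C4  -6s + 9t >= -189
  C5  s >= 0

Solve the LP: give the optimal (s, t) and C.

Extreme points and C = 9s + 3t:
  (1537/48, 807/16) → C = 879/2
  (4, 0) → C = 36
  (63/2, 0) → C = 567/2
The feasible region is unbounded (it extends along (3, 2), (1, 1)), but C strictly increases along every unbounded feasible direction, so there is no improving ray and the minimum is attained at a vertex.

The optimum lies where t = 0 and -9s + 5t = -36.
Solving simultaneously gives s = 4, t = 0.

s = 4, t = 0, minimum C = 36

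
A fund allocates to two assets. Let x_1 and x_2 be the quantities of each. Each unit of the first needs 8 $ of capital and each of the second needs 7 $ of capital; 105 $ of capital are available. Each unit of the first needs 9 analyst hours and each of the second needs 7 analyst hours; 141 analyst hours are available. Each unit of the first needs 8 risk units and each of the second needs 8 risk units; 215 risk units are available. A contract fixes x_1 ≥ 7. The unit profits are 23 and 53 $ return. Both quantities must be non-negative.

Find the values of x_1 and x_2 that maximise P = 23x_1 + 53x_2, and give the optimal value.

x_1 = 7, x_2 = 7, maximum P = 532

Corner points and P = 23x_1 + 53x_2:
  (105/8, 0) → P = 2415/8
  (7, 0) → P = 161
  (7, 7) → P = 532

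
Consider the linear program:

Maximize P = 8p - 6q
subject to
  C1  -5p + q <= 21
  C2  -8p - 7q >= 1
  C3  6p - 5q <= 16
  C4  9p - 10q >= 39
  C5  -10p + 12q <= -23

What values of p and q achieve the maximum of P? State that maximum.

p = -7/3, q = -6, maximum P = 52/3

Feasible corners and P = 8p - 6q:
  (-121/19, -206/19) → P = 268/19
  (-249/41, -384/41) → P = 312/41
  (-7/3, -6) → P = 52/3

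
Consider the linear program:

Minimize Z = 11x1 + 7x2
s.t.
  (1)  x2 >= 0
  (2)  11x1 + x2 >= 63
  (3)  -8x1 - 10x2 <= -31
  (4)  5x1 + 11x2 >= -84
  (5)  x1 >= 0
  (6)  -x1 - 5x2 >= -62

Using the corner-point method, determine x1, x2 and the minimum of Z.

x1 = 63/11, x2 = 0, minimum Z = 63

Corner points and Z = 11x1 + 7x2:
  (63/11, 0) → Z = 63
  (62, 0) → Z = 682
  (253/54, 619/54) → Z = 1186/9

The binding constraints are x2 = 0 and 11x1 + x2 = 63.
Solving simultaneously gives x1 = 63/11, x2 = 0.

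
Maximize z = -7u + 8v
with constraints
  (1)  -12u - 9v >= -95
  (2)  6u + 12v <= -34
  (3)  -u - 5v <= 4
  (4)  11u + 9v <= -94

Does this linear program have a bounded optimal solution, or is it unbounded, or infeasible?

unbounded

From the feasible point (-137/13, 95/39), moving in the direction (-5, 1) keeps every constraint satisfied while z increases without bound.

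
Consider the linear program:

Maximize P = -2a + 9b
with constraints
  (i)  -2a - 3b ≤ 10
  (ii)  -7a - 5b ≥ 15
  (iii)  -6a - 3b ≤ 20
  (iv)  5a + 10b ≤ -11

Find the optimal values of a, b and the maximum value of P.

a = -167/45, b = 34/45, maximum P = 128/9

Feasible corners and P = -2a + 9b:
  (5/11, -40/11) → P = -370/11
  (-5/2, -5/3) → P = -10
  (-19/9, -2/45) → P = 172/45
  (-167/45, 34/45) → P = 128/9

At the optimal vertex, -6a - 3b = 20 and 5a + 10b = -11.
Solving simultaneously gives a = -167/45, b = 34/45.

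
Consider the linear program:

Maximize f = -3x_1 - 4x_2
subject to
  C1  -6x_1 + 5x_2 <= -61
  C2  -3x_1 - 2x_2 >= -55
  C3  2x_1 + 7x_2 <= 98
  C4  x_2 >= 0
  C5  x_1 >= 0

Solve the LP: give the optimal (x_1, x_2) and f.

x_1 = 61/6, x_2 = 0, maximum f = -61/2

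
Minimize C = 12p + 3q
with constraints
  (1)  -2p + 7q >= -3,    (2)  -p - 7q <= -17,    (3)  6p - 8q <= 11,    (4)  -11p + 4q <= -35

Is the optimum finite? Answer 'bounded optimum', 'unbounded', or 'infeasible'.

Extreme points and C = 12p + 3q:
  (213/50, 91/50) → C = 2829/50
  (313/81, 152/81) → C = 52
The feasible region has finitely many vertices and no improving ray; the minimum is 52 at (313/81, 152/81).

bounded optimum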